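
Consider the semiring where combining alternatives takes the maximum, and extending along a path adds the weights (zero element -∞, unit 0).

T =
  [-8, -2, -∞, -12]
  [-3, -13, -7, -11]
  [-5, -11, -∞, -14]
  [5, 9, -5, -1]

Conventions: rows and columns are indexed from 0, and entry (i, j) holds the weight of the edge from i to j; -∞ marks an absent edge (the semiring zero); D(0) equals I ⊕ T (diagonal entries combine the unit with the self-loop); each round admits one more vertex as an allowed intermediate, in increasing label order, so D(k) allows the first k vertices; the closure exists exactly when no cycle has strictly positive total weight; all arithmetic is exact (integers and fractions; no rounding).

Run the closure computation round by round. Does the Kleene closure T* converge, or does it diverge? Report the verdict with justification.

D(0):
  [0, -2, -∞, -12]
  [-3, 0, -7, -11]
  [-5, -11, 0, -14]
  [5, 9, -5, 0]
D(1):
  [0, -2, -∞, -12]
  [-3, 0, -7, -11]
  [-5, -7, 0, -14]
  [5, 9, -5, 0]
D(2):
  [0, -2, -9, -12]
  [-3, 0, -7, -11]
  [-5, -7, 0, -14]
  [6, 9, 2, 0]
D(3):
  [0, -2, -9, -12]
  [-3, 0, -7, -11]
  [-5, -7, 0, -14]
  [6, 9, 2, 0]
D(4):
  [0, -2, -9, -12]
  [-3, 0, -7, -11]
  [-5, -5, 0, -14]
  [6, 9, 2, 0]
Key observation: every diagonal entry stays at the unit through all rounds, so no improving cycle exists.
Answer: CONVERGES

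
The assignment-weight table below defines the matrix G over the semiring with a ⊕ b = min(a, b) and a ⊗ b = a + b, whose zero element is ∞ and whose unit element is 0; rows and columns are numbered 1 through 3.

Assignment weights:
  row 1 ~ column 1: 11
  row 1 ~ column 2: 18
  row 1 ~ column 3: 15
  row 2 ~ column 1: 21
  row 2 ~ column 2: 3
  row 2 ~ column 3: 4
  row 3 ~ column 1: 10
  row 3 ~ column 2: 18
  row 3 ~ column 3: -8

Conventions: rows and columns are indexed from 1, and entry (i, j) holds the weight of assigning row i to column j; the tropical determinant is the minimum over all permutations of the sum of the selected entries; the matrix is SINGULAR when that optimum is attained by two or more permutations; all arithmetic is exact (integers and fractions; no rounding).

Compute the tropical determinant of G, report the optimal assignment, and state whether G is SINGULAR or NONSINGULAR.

σ = (1, 2, 3): 11 + 3 + (-8) = 6
σ = (1, 3, 2): 11 + 4 + 18 = 33
σ = (2, 1, 3): 18 + 21 + (-8) = 31
σ = (2, 3, 1): 18 + 4 + 10 = 32
σ = (3, 1, 2): 15 + 21 + 18 = 54
σ = (3, 2, 1): 15 + 3 + 10 = 28
Optimal value attained by: σ = (1, 2, 3).
Answer: det⊕(G) = 6; verdict: NONSINGULAR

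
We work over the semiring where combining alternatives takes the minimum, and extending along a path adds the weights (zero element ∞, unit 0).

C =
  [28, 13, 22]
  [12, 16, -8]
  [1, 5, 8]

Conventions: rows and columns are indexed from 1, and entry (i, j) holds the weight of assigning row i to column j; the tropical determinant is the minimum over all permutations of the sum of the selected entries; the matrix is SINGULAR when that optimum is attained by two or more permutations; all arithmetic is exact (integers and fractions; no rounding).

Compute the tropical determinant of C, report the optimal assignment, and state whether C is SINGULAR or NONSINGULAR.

σ = (1, 2, 3): 28 + 16 + 8 = 52
σ = (1, 3, 2): 28 + (-8) + 5 = 25
σ = (2, 1, 3): 13 + 12 + 8 = 33
σ = (2, 3, 1): 13 + (-8) + 1 = 6
σ = (3, 1, 2): 22 + 12 + 5 = 39
σ = (3, 2, 1): 22 + 16 + 1 = 39
Optimal value attained by: σ = (2, 3, 1).
Answer: det⊕(C) = 6; verdict: NONSINGULAR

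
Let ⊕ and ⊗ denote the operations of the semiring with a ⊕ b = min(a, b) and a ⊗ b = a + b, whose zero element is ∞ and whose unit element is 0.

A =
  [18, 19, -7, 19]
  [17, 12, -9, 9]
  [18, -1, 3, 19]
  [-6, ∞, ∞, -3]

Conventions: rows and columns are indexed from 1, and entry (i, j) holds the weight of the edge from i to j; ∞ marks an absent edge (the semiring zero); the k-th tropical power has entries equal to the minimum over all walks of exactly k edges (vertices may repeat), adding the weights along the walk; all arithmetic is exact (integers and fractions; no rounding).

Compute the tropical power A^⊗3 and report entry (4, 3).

A^⊗2:
  [11, -8, -4, 12]
  [3, -10, -6, 6]
  [13, 2, -10, 8]
  [-9, 13, -13, -6]
A^⊗3:
  [6, -5, -17, 1]
  [0, -7, -19, -1]
  [2, -11, -7, 5]
  [-12, -14, -16, -9]
Key observation: the optimum is the walk 4->4->1->3, with weight (-3) + (-6) + (-7) = -16.
Optimal value attained by: walk 4->4->1->3.
Answer: (A^⊗3)[4][3] = -16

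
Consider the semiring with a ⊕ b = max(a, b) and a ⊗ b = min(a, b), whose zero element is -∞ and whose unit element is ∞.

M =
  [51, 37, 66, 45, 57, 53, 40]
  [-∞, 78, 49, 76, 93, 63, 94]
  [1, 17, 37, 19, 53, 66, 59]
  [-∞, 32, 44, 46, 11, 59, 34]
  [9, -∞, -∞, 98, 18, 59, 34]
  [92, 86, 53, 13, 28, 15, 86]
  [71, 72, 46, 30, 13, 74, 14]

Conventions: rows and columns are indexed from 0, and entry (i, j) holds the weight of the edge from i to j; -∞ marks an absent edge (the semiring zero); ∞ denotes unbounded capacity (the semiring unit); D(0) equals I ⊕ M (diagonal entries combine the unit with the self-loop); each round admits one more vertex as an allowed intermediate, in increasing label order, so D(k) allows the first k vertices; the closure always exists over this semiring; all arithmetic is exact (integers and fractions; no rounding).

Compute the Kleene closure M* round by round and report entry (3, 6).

D(0):
  [∞, 37, 66, 45, 57, 53, 40]
  [-∞, ∞, 49, 76, 93, 63, 94]
  [1, 17, ∞, 19, 53, 66, 59]
  [-∞, 32, 44, ∞, 11, 59, 34]
  [9, -∞, -∞, 98, ∞, 59, 34]
  [92, 86, 53, 13, 28, ∞, 86]
  [71, 72, 46, 30, 13, 74, ∞]
D(1):
  [∞, 37, 66, 45, 57, 53, 40]
  [-∞, ∞, 49, 76, 93, 63, 94]
  [1, 17, ∞, 19, 53, 66, 59]
  [-∞, 32, 44, ∞, 11, 59, 34]
  [9, 9, 9, 98, ∞, 59, 34]
  [92, 86, 66, 45, 57, ∞, 86]
  [71, 72, 66, 45, 57, 74, ∞]
D(2):
  [∞, 37, 66, 45, 57, 53, 40]
  [-∞, ∞, 49, 76, 93, 63, 94]
  [1, 17, ∞, 19, 53, 66, 59]
  [-∞, 32, 44, ∞, 32, 59, 34]
  [9, 9, 9, 98, ∞, 59, 34]
  [92, 86, 66, 76, 86, ∞, 86]
  [71, 72, 66, 72, 72, 74, ∞]
D(3):
  [∞, 37, 66, 45, 57, 66, 59]
  [1, ∞, 49, 76, 93, 63, 94]
  [1, 17, ∞, 19, 53, 66, 59]
  [1, 32, 44, ∞, 44, 59, 44]
  [9, 9, 9, 98, ∞, 59, 34]
  [92, 86, 66, 76, 86, ∞, 86]
  [71, 72, 66, 72, 72, 74, ∞]
D(4):
  [∞, 37, 66, 45, 57, 66, 59]
  [1, ∞, 49, 76, 93, 63, 94]
  [1, 19, ∞, 19, 53, 66, 59]
  [1, 32, 44, ∞, 44, 59, 44]
  [9, 32, 44, 98, ∞, 59, 44]
  [92, 86, 66, 76, 86, ∞, 86]
  [71, 72, 66, 72, 72, 74, ∞]
D(5):
  [∞, 37, 66, 57, 57, 66, 59]
  [9, ∞, 49, 93, 93, 63, 94]
  [9, 32, ∞, 53, 53, 66, 59]
  [9, 32, 44, ∞, 44, 59, 44]
  [9, 32, 44, 98, ∞, 59, 44]
  [92, 86, 66, 86, 86, ∞, 86]
  [71, 72, 66, 72, 72, 74, ∞]
D(6):
  [∞, 66, 66, 66, 66, 66, 66]
  [63, ∞, 63, 93, 93, 63, 94]
  [66, 66, ∞, 66, 66, 66, 66]
  [59, 59, 59, ∞, 59, 59, 59]
  [59, 59, 59, 98, ∞, 59, 59]
  [92, 86, 66, 86, 86, ∞, 86]
  [74, 74, 66, 74, 74, 74, ∞]
D(7):
  [∞, 66, 66, 66, 66, 66, 66]
  [74, ∞, 66, 93, 93, 74, 94]
  [66, 66, ∞, 66, 66, 66, 66]
  [59, 59, 59, ∞, 59, 59, 59]
  [59, 59, 59, 98, ∞, 59, 59]
  [92, 86, 66, 86, 86, ∞, 86]
  [74, 74, 66, 74, 74, 74, ∞]
Answer: M*[3][6] = 59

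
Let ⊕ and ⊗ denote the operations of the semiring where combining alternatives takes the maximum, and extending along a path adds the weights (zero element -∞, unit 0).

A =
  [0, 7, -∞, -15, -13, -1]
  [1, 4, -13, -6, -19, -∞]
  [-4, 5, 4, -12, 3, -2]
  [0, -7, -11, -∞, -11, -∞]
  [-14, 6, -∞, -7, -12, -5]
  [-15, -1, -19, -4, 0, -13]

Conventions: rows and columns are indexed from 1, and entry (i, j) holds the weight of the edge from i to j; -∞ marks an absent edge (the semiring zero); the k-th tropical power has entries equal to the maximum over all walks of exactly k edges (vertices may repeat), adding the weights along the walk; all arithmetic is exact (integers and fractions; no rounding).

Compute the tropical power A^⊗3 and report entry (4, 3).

A^⊗2:
  [8, 11, -6, 1, -1, -1]
  [5, 8, -9, -2, -10, 0]
  [6, 9, 8, -1, 7, 2]
  [0, 7, -7, -13, -8, -1]
  [7, 10, -7, 0, -5, -15]
  [0, 6, -14, -7, -12, -5]
A^⊗3:
  [12, 15, -2, 5, -1, 7]
  [9, 12, -5, 2, 0, 4]
  [10, 13, 12, 3, 11, 6]
  [8, 11, -3, 1, -1, -1]
  [11, 14, -3, 4, -4, 6]
  [7, 10, -7, 0, -5, -1]
Key observation: the optimum is the walk 4->3->3->3, with weight (-11) + 4 + 4 = -3.
Optimal value attained by: walk 4->3->3->3.
Answer: (A^⊗3)[4][3] = -3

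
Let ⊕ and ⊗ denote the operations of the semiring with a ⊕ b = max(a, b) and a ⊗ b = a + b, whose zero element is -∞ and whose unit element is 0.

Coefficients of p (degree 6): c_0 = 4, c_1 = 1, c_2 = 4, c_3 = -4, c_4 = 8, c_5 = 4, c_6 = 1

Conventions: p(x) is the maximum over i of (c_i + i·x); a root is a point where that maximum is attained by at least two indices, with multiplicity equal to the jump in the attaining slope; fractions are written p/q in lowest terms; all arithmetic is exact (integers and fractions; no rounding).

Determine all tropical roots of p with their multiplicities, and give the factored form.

hull edge (i=0, c=4) to (i=4, c=8): slope 1, span 4
hull edge (i=4, c=8) to (i=6, c=1): slope -7/2, span 2
Factored form: p(x) = 1 ⊗ (x ⊕ (-1)) ⊗ (x ⊕ (-1)) ⊗ (x ⊕ (-1)) ⊗ (x ⊕ (-1)) ⊗ (x ⊕ 7/2) ⊗ (x ⊕ 7/2)
Answer: roots = -1 (mult 4), 7/2 (mult 2)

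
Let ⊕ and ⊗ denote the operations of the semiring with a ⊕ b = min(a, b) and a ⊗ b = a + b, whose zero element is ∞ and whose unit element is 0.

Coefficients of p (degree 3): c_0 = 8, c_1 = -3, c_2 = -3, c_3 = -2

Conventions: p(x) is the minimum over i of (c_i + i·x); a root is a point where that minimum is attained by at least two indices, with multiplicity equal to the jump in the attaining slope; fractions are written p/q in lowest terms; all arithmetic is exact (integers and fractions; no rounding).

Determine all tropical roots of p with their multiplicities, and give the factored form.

hull edge (i=0, c=8) to (i=1, c=-3): slope -11, span 1
hull edge (i=1, c=-3) to (i=2, c=-3): slope 0, span 1
hull edge (i=2, c=-3) to (i=3, c=-2): slope 1, span 1
Factored form: p(x) = -2 ⊗ (x ⊕ (-1)) ⊗ (x ⊕ 0) ⊗ (x ⊕ 11)
Answer: roots = -1 (mult 1), 0 (mult 1), 11 (mult 1)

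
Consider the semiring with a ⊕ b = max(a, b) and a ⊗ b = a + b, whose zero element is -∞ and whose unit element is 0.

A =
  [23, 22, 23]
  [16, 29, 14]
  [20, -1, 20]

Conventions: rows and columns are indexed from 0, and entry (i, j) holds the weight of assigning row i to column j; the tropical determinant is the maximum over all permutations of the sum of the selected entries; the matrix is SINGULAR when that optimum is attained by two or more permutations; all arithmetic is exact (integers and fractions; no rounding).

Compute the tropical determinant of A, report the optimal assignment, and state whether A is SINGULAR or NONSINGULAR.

σ = (0, 1, 2): 23 + 29 + 20 = 72
σ = (0, 2, 1): 23 + 14 + (-1) = 36
σ = (1, 0, 2): 22 + 16 + 20 = 58
σ = (1, 2, 0): 22 + 14 + 20 = 56
σ = (2, 0, 1): 23 + 16 + (-1) = 38
σ = (2, 1, 0): 23 + 29 + 20 = 72
Optimal value attained by: σ = (0, 1, 2).
Answer: det⊕(A) = 72; verdict: SINGULAR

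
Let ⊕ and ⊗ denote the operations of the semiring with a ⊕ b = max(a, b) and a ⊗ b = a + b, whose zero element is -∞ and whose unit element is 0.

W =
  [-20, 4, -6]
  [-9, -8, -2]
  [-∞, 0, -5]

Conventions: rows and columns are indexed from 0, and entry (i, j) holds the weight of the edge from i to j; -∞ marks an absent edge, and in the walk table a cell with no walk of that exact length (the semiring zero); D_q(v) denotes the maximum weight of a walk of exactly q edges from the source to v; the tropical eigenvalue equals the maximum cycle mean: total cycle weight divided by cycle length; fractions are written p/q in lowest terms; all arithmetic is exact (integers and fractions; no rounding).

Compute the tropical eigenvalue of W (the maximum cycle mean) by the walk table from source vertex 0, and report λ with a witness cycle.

q=0: [0, -∞, -∞]
q=1: [-20, 4, -6]
q=2: [-5, -4, 2]
q=3: [-13, 2, -3]
Optimal cycle mean attained by: cycle 1->2->1, total (-2) + 0, length 2.
Answer: λ = -1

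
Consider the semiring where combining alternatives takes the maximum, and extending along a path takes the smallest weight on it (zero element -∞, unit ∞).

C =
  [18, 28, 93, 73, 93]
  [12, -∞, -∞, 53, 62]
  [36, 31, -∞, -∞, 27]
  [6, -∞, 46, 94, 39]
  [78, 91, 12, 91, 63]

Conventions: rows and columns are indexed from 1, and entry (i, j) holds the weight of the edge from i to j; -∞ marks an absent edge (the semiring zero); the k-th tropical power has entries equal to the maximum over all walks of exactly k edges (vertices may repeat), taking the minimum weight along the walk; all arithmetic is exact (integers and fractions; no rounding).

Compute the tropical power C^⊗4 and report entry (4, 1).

C^⊗2:
  [78, 91, 46, 91, 63]
  [62, 62, 46, 62, 62]
  [27, 28, 36, 36, 36]
  [39, 39, 46, 94, 39]
  [63, 63, 78, 91, 78]
C^⊗3:
  [63, 63, 78, 91, 78]
  [62, 62, 62, 62, 62]
  [36, 36, 36, 36, 36]
  [39, 39, 46, 94, 39]
  [78, 78, 63, 91, 63]
C^⊗4:
  [78, 78, 63, 91, 63]
  [62, 62, 62, 62, 62]
  [36, 36, 36, 36, 36]
  [39, 39, 46, 94, 39]
  [63, 63, 78, 91, 78]
Key observation: the optimum is the walk 4->4->4->5->1, with weight 94 min 94 min 39 min 78 = 39.
Optimal value attained by: walk 4->4->4->5->1.
Answer: (C^⊗4)[4][1] = 39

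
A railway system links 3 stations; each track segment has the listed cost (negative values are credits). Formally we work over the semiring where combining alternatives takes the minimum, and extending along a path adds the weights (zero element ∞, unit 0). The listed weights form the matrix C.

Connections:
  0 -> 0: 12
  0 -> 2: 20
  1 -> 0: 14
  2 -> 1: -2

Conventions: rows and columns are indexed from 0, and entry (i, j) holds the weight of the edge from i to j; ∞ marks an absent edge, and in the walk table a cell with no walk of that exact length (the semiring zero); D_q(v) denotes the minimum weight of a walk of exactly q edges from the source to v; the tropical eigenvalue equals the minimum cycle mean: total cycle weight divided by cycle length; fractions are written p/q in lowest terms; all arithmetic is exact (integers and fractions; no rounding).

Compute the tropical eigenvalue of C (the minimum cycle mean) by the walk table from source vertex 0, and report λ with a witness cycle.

q=0: [0, ∞, ∞]
q=1: [12, ∞, 20]
q=2: [24, 18, 32]
q=3: [32, 30, 44]
Optimal cycle mean attained by: cycle 0->2->1->0, total 20 + (-2) + 14, length 3.
Answer: λ = 32/3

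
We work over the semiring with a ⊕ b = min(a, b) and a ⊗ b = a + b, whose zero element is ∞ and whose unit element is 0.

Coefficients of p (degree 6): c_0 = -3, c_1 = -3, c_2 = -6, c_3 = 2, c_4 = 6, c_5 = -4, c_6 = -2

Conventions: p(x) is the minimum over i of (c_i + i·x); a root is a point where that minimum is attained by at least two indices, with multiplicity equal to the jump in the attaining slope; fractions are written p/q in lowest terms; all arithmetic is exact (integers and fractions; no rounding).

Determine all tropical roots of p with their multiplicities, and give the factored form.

hull edge (i=0, c=-3) to (i=2, c=-6): slope -3/2, span 2
hull edge (i=2, c=-6) to (i=5, c=-4): slope 2/3, span 3
hull edge (i=5, c=-4) to (i=6, c=-2): slope 2, span 1
Factored form: p(x) = -2 ⊗ (x ⊕ (-2)) ⊗ (x ⊕ (-2/3)) ⊗ (x ⊕ (-2/3)) ⊗ (x ⊕ (-2/3)) ⊗ (x ⊕ 3/2) ⊗ (x ⊕ 3/2)
Answer: roots = -2 (mult 1), -2/3 (mult 3), 3/2 (mult 2)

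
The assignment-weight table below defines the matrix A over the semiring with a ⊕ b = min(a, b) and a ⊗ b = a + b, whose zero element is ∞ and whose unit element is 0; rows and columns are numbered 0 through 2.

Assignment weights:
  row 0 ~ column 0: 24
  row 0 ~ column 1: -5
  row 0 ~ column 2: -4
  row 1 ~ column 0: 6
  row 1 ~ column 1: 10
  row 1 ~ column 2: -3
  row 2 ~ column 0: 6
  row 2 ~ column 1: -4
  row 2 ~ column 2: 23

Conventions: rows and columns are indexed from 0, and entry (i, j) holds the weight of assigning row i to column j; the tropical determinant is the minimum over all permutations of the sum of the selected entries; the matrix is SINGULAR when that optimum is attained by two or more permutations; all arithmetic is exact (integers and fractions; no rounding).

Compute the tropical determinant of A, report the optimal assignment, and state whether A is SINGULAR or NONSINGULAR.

σ = (0, 1, 2): 24 + 10 + 23 = 57
σ = (0, 2, 1): 24 + (-3) + (-4) = 17
σ = (1, 0, 2): (-5) + 6 + 23 = 24
σ = (1, 2, 0): (-5) + (-3) + 6 = -2
σ = (2, 0, 1): (-4) + 6 + (-4) = -2
σ = (2, 1, 0): (-4) + 10 + 6 = 12
Optimal value attained by: σ = (1, 2, 0).
Answer: det⊕(A) = -2; verdict: SINGULAR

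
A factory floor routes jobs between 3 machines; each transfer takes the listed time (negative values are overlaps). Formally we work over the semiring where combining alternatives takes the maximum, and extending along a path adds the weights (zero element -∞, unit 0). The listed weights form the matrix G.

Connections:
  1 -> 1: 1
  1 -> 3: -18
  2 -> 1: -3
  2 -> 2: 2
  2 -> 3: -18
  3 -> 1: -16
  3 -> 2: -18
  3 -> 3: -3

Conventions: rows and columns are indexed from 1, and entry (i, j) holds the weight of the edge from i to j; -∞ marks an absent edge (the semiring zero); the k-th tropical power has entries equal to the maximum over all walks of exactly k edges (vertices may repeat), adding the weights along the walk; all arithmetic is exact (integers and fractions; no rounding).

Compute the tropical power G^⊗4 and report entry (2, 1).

G^⊗2:
  [2, -36, -17]
  [-1, 4, -16]
  [-15, -16, -6]
G^⊗3:
  [3, -34, -16]
  [1, 6, -14]
  [-14, -14, -9]
G^⊗4:
  [4, -32, -15]
  [3, 8, -12]
  [-13, -12, -12]
Key observation: the optimum is the walk 2->2->2->2->1, with weight 2 + 2 + 2 + (-3) = 3.
Optimal value attained by: walk 2->2->2->2->1.
Answer: (G^⊗4)[2][1] = 3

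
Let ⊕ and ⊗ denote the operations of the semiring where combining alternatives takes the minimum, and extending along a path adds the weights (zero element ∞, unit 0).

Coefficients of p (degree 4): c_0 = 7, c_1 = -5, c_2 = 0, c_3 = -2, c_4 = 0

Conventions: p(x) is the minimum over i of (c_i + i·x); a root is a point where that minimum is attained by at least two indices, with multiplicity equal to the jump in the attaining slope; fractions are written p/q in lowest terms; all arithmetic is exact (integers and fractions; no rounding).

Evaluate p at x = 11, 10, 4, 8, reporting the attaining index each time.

p(11) = min(7+0·11=7, -5+1·11=6, 0+2·11=22, -2+3·11=31, 0+4·11=44) = 6 (attained by i=1)
p(10) = min(7+0·10=7, -5+1·10=5, 0+2·10=20, -2+3·10=28, 0+4·10=40) = 5 (attained by i=1)
p(4) = min(7+0·4=7, -5+1·4=-1, 0+2·4=8, -2+3·4=10, 0+4·4=16) = -1 (attained by i=1)
p(8) = min(7+0·8=7, -5+1·8=3, 0+2·8=16, -2+3·8=22, 0+4·8=32) = 3 (attained by i=1)
Answer: p(11) = 6; p(10) = 5; p(4) = -1; p(8) = 3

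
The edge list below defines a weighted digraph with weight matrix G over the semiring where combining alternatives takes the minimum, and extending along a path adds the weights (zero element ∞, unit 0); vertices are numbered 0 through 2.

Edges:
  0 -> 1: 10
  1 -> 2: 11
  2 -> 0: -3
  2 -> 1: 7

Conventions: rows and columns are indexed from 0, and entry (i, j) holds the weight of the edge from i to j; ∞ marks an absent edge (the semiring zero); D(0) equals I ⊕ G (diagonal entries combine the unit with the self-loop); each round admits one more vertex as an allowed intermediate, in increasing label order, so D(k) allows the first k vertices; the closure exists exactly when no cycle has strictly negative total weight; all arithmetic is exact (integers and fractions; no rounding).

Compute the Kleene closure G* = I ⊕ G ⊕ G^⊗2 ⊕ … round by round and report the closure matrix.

D(0):
  [0, 10, ∞]
  [∞, 0, 11]
  [-3, 7, 0]
D(1):
  [0, 10, ∞]
  [∞, 0, 11]
  [-3, 7, 0]
D(2):
  [0, 10, 21]
  [∞, 0, 11]
  [-3, 7, 0]
D(3):
  [0, 10, 21]
  [8, 0, 11]
  [-3, 7, 0]
Answer: G* = [[0, 10, 21], [8, 0, 11], [-3, 7, 0]]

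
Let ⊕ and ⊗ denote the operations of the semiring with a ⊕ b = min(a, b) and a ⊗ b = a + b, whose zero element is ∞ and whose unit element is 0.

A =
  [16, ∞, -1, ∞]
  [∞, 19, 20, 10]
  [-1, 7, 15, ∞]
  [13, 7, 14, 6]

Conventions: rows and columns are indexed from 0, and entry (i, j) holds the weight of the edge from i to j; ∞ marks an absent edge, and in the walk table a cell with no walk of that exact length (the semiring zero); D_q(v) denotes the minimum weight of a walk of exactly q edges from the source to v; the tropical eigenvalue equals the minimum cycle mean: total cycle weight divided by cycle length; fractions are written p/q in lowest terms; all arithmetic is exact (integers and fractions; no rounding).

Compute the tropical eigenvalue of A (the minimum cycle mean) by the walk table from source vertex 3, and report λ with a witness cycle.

q=0: [∞, ∞, ∞, 0]
q=1: [13, 7, 14, 6]
q=2: [13, 13, 12, 12]
q=3: [11, 19, 12, 18]
q=4: [11, 19, 10, 24]
Optimal cycle mean attained by: cycle 0->2->0, total (-1) + (-1), length 2.
Answer: λ = -1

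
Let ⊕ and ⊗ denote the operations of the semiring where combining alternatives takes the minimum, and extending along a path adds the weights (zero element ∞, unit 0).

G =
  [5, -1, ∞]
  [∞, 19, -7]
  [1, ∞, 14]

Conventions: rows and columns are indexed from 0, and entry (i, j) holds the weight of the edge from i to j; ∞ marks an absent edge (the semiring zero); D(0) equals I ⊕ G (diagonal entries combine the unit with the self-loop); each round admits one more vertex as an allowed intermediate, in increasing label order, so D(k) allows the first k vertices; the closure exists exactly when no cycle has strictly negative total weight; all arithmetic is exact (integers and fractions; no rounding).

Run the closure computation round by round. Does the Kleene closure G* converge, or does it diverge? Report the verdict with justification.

D(0):
  [0, -1, ∞]
  [∞, 0, -7]
  [1, ∞, 0]
D(1):
  [0, -1, ∞]
  [∞, 0, -7]
  [1, 0, 0]
Detection: at round 2, diagonal entry (2, 2) turns strictly negative.
Key observation: the cycle 2->0->1->2 has total weight 1 + (-1) + (-7), which is strictly negative.
Answer: DIVERGES — negative cycle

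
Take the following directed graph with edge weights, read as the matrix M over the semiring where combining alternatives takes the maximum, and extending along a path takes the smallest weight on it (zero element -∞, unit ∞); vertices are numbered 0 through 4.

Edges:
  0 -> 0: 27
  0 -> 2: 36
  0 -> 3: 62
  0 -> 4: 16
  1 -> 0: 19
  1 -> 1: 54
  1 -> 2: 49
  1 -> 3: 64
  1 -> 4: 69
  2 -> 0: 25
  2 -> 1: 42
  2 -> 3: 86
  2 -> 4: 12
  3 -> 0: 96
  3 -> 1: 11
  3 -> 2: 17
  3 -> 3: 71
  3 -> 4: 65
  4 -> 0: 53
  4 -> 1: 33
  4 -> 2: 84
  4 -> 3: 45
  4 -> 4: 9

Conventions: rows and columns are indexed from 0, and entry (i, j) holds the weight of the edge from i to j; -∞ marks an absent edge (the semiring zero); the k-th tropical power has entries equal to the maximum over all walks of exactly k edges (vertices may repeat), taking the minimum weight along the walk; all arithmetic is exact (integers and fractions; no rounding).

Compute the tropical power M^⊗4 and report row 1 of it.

M^⊗2:
  [62, 36, 27, 62, 62]
  [64, 54, 69, 64, 64]
  [86, 42, 42, 71, 65]
  [71, 33, 65, 71, 65]
  [45, 42, 36, 84, 45]
M^⊗3:
  [62, 36, 62, 62, 62]
  [64, 54, 64, 69, 64]
  [71, 42, 65, 71, 65]
  [71, 42, 65, 71, 65]
  [84, 42, 45, 71, 65]
M^⊗4:
  [62, 42, 62, 62, 62]
  [69, 54, 64, 69, 65]
  [71, 42, 65, 71, 65]
  [71, 42, 65, 71, 65]
  [71, 42, 65, 71, 65]
Answer: row 1 of M^⊗4 = [69, 54, 64, 69, 65]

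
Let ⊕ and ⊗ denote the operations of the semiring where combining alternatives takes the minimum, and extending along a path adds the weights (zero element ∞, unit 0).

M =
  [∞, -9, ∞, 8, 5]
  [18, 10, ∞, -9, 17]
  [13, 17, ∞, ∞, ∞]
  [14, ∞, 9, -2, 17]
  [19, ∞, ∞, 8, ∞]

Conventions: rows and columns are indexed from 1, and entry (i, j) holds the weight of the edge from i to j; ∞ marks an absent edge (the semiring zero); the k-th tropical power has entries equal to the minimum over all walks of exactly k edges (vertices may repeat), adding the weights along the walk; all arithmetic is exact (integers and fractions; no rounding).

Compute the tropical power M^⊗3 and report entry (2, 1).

M^⊗2:
  [9, 1, 17, -18, 8]
  [5, 9, 0, -11, 8]
  [35, 4, ∞, 8, 18]
  [12, 5, 7, -4, 15]
  [22, 10, 17, 6, 24]
M^⊗3:
  [-4, 0, -9, -20, -1]
  [3, -4, -2, -13, 6]
  [22, 14, 17, -5, 21]
  [10, 3, 5, -6, 13]
  [20, 13, 15, 1, 23]
Key observation: the optimum is the walk 2->4->4->1, with weight (-9) + (-2) + 14 = 3.
Optimal value attained by: walk 2->4->4->1.
Answer: (M^⊗3)[2][1] = 3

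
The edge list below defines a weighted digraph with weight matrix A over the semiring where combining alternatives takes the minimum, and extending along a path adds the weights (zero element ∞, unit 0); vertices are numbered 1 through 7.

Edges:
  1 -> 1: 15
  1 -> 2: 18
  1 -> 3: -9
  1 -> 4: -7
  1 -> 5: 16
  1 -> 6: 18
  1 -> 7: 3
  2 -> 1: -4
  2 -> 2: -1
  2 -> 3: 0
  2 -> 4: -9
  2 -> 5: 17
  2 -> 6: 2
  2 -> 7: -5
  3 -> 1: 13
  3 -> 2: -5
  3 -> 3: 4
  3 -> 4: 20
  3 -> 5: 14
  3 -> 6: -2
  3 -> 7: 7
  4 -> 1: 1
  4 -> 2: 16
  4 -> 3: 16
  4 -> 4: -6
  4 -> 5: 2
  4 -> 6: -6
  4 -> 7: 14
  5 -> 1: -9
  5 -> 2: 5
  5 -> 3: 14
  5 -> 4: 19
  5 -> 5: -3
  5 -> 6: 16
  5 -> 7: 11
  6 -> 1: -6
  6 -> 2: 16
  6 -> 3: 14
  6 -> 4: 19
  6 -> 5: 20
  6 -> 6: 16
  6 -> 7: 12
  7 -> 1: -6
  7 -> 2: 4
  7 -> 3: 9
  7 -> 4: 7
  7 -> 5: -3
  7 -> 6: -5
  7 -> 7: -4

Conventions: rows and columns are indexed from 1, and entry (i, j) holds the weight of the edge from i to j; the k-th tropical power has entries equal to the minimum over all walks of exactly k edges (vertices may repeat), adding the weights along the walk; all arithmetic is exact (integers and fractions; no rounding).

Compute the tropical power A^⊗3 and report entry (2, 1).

A^⊗2:
  [-6, -14, -5, -13, -5, -13, -2]
  [-11, -5, -13, -15, -8, -15, -9]
  [-9, -6, -5, -14, 4, -3, -10]
  [-12, 7, -8, -12, -4, -12, 4]
  [-12, 2, -18, -16, -6, 6, -6]
  [6, 9, -15, -13, 9, 7, -3]
  [-12, 0, -15, -13, -7, -9, -8]
A^⊗3:
  [-19, -15, -15, -23, -11, -19, -19]
  [-21, -18, -20, -21, -13, -21, -13]
  [-16, -10, -18, -20, -13, -20, -14]
  [-18, -13, -21, -19, -10, -18, -9]
  [-15, -23, -21, -22, -14, -22, -11]
  [-12, -20, -11, -19, -11, -19, -8]
  [-16, -20, -21, -19, -11, -19, -12]
Key observation: the optimum is the walk 2->4->6->1, with weight (-9) + (-6) + (-6) = -21.
Optimal value attained by: walk 2->4->6->1.
Answer: (A^⊗3)[2][1] = -21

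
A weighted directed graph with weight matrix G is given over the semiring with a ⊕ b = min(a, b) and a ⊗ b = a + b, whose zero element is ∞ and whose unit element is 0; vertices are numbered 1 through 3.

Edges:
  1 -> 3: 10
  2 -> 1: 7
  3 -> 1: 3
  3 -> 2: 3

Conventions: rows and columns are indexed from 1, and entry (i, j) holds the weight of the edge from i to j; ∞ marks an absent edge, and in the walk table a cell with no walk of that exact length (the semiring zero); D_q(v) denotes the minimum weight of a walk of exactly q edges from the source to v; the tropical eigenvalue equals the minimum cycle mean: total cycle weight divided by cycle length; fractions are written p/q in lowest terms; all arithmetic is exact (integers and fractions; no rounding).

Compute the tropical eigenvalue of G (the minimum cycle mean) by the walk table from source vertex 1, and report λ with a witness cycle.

q=0: [0, ∞, ∞]
q=1: [∞, ∞, 10]
q=2: [13, 13, ∞]
q=3: [20, ∞, 23]
Optimal cycle mean attained by: cycle 1->3->1, total 10 + 3, length 2.
Answer: λ = 13/2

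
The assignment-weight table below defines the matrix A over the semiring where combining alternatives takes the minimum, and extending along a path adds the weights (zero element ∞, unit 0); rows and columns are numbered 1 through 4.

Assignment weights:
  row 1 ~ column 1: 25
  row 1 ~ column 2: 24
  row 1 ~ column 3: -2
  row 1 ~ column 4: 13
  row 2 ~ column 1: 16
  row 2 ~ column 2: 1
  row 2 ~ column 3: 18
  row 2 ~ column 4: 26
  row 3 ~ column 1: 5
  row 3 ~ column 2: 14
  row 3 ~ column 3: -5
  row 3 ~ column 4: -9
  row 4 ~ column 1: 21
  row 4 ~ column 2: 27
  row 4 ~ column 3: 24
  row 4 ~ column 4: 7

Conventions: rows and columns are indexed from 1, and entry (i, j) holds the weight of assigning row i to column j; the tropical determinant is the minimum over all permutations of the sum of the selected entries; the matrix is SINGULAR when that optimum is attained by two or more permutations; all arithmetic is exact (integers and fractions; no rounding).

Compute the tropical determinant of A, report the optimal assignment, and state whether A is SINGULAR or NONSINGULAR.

σ = (1, 2, 3, 4): 25 + 1 + (-5) + 7 = 28
σ = (1, 2, 4, 3): 25 + 1 + (-9) + 24 = 41
σ = (1, 3, 2, 4): 25 + 18 + 14 + 7 = 64
σ = (1, 3, 4, 2): 25 + 18 + (-9) + 27 = 61
σ = (1, 4, 2, 3): 25 + 26 + 14 + 24 = 89
σ = (1, 4, 3, 2): 25 + 26 + (-5) + 27 = 73
σ = (2, 1, 3, 4): 24 + 16 + (-5) + 7 = 42
σ = (2, 1, 4, 3): 24 + 16 + (-9) + 24 = 55
σ = (2, 3, 1, 4): 24 + 18 + 5 + 7 = 54
σ = (2, 3, 4, 1): 24 + 18 + (-9) + 21 = 54
σ = (2, 4, 1, 3): 24 + 26 + 5 + 24 = 79
σ = (2, 4, 3, 1): 24 + 26 + (-5) + 21 = 66
σ = (3, 1, 2, 4): (-2) + 16 + 14 + 7 = 35
σ = (3, 1, 4, 2): (-2) + 16 + (-9) + 27 = 32
σ = (3, 2, 1, 4): (-2) + 1 + 5 + 7 = 11
σ = (3, 2, 4, 1): (-2) + 1 + (-9) + 21 = 11
σ = (3, 4, 1, 2): (-2) + 26 + 5 + 27 = 56
σ = (3, 4, 2, 1): (-2) + 26 + 14 + 21 = 59
σ = (4, 1, 2, 3): 13 + 16 + 14 + 24 = 67
σ = (4, 1, 3, 2): 13 + 16 + (-5) + 27 = 51
σ = (4, 2, 1, 3): 13 + 1 + 5 + 24 = 43
σ = (4, 2, 3, 1): 13 + 1 + (-5) + 21 = 30
σ = (4, 3, 1, 2): 13 + 18 + 5 + 27 = 63
σ = (4, 3, 2, 1): 13 + 18 + 14 + 21 = 66
Optimal value attained by: σ = (3, 2, 1, 4).
Answer: det⊕(A) = 11; verdict: SINGULAR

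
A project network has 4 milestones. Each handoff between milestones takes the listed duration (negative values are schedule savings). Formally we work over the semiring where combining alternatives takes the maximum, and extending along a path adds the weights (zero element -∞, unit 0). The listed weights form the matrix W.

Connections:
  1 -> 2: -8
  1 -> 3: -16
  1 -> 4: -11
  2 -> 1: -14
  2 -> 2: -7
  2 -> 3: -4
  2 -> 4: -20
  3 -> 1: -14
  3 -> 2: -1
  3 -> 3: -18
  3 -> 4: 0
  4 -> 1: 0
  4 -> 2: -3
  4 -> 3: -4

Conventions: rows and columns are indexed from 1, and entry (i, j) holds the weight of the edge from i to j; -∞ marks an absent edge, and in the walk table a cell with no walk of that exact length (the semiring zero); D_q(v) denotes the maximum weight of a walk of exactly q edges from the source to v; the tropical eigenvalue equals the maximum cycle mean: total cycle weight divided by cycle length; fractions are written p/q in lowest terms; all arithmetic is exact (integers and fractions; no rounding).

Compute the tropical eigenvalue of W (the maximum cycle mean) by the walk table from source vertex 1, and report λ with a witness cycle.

q=0: [0, -∞, -∞, -∞]
q=1: [-∞, -8, -16, -11]
q=2: [-11, -14, -12, -16]
q=3: [-16, -13, -18, -12]
q=4: [-12, -15, -16, -18]
Optimal cycle mean attained by: cycle 3->4->3, total 0 + (-4), length 2.
Answer: λ = -2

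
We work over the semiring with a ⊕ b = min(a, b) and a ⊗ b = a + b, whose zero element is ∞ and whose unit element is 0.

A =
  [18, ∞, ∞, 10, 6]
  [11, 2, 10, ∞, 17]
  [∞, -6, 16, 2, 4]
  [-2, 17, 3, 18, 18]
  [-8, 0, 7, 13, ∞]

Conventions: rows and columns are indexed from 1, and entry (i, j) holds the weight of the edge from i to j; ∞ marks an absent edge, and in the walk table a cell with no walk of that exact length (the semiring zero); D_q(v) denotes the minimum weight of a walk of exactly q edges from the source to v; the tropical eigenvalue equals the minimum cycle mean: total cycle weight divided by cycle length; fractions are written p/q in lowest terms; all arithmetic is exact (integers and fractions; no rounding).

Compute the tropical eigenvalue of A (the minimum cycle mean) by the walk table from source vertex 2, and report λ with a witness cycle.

q=0: [∞, 0, ∞, ∞, ∞]
q=1: [11, 2, 10, ∞, 17]
q=2: [9, 4, 12, 12, 14]
q=3: [6, 6, 14, 14, 15]
q=4: [7, 8, 16, 16, 12]
q=5: [4, 10, 18, 17, 13]
Optimal cycle mean attained by: cycle 1->5->1, total 6 + (-8), length 2.
Answer: λ = -1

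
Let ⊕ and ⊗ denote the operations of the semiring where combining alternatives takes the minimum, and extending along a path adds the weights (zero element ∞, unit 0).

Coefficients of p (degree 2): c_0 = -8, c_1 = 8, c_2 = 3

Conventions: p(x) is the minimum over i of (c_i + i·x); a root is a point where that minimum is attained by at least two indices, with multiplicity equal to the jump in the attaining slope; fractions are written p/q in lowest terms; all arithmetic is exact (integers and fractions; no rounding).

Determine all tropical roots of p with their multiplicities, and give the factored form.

hull edge (i=0, c=-8) to (i=2, c=3): slope 11/2, span 2
Factored form: p(x) = 3 ⊗ (x ⊕ (-11/2)) ⊗ (x ⊕ (-11/2))
Answer: roots = -11/2 (mult 2)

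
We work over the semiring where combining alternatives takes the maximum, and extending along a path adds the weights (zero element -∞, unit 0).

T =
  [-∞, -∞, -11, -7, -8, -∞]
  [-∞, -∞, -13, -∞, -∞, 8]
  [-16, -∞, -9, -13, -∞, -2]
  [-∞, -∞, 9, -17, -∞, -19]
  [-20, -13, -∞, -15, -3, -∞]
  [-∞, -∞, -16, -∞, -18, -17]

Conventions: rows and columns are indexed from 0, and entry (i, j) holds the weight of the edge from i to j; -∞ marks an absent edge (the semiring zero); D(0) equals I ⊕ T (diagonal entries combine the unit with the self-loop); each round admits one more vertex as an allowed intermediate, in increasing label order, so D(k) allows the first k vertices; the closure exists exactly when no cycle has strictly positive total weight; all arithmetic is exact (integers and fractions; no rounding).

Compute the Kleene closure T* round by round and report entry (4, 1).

D(0):
  [0, -∞, -11, -7, -8, -∞]
  [-∞, 0, -13, -∞, -∞, 8]
  [-16, -∞, 0, -13, -∞, -2]
  [-∞, -∞, 9, 0, -∞, -19]
  [-20, -13, -∞, -15, 0, -∞]
  [-∞, -∞, -16, -∞, -18, 0]
D(1):
  [0, -∞, -11, -7, -8, -∞]
  [-∞, 0, -13, -∞, -∞, 8]
  [-16, -∞, 0, -13, -24, -2]
  [-∞, -∞, 9, 0, -∞, -19]
  [-20, -13, -31, -15, 0, -∞]
  [-∞, -∞, -16, -∞, -18, 0]
D(2):
  [0, -∞, -11, -7, -8, -∞]
  [-∞, 0, -13, -∞, -∞, 8]
  [-16, -∞, 0, -13, -24, -2]
  [-∞, -∞, 9, 0, -∞, -19]
  [-20, -13, -26, -15, 0, -5]
  [-∞, -∞, -16, -∞, -18, 0]
D(3):
  [0, -∞, -11, -7, -8, -13]
  [-29, 0, -13, -26, -37, 8]
  [-16, -∞, 0, -13, -24, -2]
  [-7, -∞, 9, 0, -15, 7]
  [-20, -13, -26, -15, 0, -5]
  [-32, -∞, -16, -29, -18, 0]
D(4):
  [0, -∞, 2, -7, -8, 0]
  [-29, 0, -13, -26, -37, 8]
  [-16, -∞, 0, -13, -24, -2]
  [-7, -∞, 9, 0, -15, 7]
  [-20, -13, -6, -15, 0, -5]
  [-32, -∞, -16, -29, -18, 0]
D(5):
  [0, -21, 2, -7, -8, 0]
  [-29, 0, -13, -26, -37, 8]
  [-16, -37, 0, -13, -24, -2]
  [-7, -28, 9, 0, -15, 7]
  [-20, -13, -6, -15, 0, -5]
  [-32, -31, -16, -29, -18, 0]
D(6):
  [0, -21, 2, -7, -8, 0]
  [-24, 0, -8, -21, -10, 8]
  [-16, -33, 0, -13, -20, -2]
  [-7, -24, 9, 0, -11, 7]
  [-20, -13, -6, -15, 0, -5]
  [-32, -31, -16, -29, -18, 0]
Answer: T*[4][1] = -13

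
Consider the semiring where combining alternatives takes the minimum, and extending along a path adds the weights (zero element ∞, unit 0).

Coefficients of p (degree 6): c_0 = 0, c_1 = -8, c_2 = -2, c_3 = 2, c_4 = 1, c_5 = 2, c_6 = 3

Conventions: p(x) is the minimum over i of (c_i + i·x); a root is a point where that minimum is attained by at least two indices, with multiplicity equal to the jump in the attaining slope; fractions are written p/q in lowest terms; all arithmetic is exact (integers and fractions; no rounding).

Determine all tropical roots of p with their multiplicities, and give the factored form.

hull edge (i=0, c=0) to (i=1, c=-8): slope -8, span 1
hull edge (i=1, c=-8) to (i=6, c=3): slope 11/5, span 5
Factored form: p(x) = 3 ⊗ (x ⊕ (-11/5)) ⊗ (x ⊕ (-11/5)) ⊗ (x ⊕ (-11/5)) ⊗ (x ⊕ (-11/5)) ⊗ (x ⊕ (-11/5)) ⊗ (x ⊕ 8)
Answer: roots = -11/5 (mult 5), 8 (mult 1)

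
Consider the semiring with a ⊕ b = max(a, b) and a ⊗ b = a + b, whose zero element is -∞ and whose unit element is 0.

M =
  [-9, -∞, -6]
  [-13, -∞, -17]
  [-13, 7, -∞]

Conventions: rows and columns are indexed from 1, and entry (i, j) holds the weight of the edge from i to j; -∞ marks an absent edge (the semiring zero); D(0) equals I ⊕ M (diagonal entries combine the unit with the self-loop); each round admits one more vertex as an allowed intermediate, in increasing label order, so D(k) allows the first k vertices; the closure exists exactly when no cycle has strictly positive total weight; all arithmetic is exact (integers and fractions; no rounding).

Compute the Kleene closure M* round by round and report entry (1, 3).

D(0):
  [0, -∞, -6]
  [-13, 0, -17]
  [-13, 7, 0]
D(1):
  [0, -∞, -6]
  [-13, 0, -17]
  [-13, 7, 0]
D(2):
  [0, -∞, -6]
  [-13, 0, -17]
  [-6, 7, 0]
D(3):
  [0, 1, -6]
  [-13, 0, -17]
  [-6, 7, 0]
Answer: M*[1][3] = -6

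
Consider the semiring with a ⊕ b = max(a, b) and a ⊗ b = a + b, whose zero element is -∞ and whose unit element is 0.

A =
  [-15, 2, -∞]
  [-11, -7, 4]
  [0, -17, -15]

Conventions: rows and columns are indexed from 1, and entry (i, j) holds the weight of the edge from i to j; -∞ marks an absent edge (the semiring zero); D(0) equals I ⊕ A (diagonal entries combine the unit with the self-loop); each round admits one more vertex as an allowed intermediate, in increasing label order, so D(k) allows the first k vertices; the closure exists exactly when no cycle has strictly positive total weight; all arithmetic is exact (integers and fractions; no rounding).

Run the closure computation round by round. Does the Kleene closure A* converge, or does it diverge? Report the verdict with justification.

D(0):
  [0, 2, -∞]
  [-11, 0, 4]
  [0, -17, 0]
D(1):
  [0, 2, -∞]
  [-11, 0, 4]
  [0, 2, 0]
Detection: at round 2, diagonal entry (3, 3) turns strictly positive.
Key observation: the cycle 3->1->2->3 has total weight 0 + 2 + 4, which is strictly positive.
Answer: DIVERGES — positive cycle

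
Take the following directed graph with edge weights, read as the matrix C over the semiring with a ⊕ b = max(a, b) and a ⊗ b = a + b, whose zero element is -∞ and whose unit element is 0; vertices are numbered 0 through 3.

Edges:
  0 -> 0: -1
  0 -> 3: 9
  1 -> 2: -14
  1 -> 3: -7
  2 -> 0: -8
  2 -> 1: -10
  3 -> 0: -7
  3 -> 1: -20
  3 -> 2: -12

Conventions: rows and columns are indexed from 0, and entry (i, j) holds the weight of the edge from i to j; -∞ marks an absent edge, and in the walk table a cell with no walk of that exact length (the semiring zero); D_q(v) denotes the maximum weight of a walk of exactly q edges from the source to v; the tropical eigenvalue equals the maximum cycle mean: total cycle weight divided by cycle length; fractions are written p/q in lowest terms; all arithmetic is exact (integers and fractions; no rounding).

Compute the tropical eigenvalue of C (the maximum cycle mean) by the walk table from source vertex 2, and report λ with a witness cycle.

q=0: [-∞, -∞, 0, -∞]
q=1: [-8, -10, -∞, -∞]
q=2: [-9, -∞, -24, 1]
q=3: [-6, -19, -11, 0]
q=4: [-7, -20, -12, 3]
Optimal cycle mean attained by: cycle 0->3->0, total 9 + (-7), length 2.
Answer: λ = 1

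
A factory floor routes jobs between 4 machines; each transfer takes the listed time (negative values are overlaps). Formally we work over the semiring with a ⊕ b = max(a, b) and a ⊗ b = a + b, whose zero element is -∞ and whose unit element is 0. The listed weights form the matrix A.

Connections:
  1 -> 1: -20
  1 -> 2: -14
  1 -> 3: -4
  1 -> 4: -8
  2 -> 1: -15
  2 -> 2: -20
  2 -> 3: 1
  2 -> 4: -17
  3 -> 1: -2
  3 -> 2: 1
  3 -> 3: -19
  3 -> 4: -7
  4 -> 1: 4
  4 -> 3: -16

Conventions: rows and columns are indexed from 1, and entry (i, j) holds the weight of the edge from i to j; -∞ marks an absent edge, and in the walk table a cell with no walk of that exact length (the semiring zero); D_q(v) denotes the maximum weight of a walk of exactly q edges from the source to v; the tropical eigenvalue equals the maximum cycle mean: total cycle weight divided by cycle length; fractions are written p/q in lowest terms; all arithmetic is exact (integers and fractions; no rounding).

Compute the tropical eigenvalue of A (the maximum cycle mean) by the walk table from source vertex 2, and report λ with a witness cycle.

q=0: [-∞, 0, -∞, -∞]
q=1: [-15, -20, 1, -17]
q=2: [-1, 2, -18, -6]
q=3: [-2, -15, 3, -9]
q=4: [1, 4, -6, -4]
Optimal cycle mean attained by: cycle 2->3->2, total 1 + 1, length 2.
Answer: λ = 1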